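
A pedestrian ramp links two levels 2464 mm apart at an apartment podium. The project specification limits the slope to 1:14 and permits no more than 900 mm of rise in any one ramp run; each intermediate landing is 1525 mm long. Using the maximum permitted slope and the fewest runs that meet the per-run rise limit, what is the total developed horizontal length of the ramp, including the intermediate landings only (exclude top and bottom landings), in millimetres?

37546 mm

2464 / 900 = 2.74, so 3 ramp runs are needed. That means 2 intermediate landings.
Horizontal run for 2464 mm of rise at 1:14 is 2464 × 14 = 34496 mm.
Intermediate landings: 2 × 1525 = 3050 mm.
Total developed length = 34496 + 3050 = 37546 mm.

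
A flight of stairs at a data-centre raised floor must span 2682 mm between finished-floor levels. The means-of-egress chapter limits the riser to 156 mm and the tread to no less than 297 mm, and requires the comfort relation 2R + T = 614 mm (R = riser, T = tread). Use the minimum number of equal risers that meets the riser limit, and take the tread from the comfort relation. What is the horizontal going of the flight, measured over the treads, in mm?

5372 mm

At most 156 each: 2682/156 = 17.19, giving 18 risers.
R = 2682 ÷ 18 = 149 mm.
T = 614 − 2·149 = 316 mm, which satisfies the 297 mm minimum.
Treads = 18 − 1 = 17; going = 17 × 316 = 5372 mm.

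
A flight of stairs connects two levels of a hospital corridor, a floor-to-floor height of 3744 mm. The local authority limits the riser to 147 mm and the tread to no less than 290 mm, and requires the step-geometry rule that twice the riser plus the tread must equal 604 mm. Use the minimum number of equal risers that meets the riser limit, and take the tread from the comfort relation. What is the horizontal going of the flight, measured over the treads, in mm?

At most 147 each: 3744/147 = 25.47, giving 26 risers.
Riser R = 3744 / 26 = 144 mm, within the 147 mm limit.
Tread T = 604 − 2 × 144 = 316 mm (≥ 290 mm).
Treads = 26 − 1 = 25; going = 25 × 316 = 7900 mm.

7900 mm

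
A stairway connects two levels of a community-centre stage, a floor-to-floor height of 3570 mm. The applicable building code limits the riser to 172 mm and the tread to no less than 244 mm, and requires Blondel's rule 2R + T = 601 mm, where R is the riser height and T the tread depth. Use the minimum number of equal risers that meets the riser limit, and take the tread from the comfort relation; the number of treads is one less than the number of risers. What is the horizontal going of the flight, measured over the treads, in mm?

5220 mm

3570 / 172 = 20.756 → round up to 21 risers.
R = 3570 ÷ 21 = 170 mm.
From 2R + T = 601: T = 601 − 340 = 261 mm.
Treads = 21 − 1 = 20; going = 20 × 261 = 5220 mm.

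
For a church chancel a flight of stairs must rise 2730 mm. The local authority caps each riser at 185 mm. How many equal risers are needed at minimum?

15 risers

At most 185 each: 2730/185 = 14.76, giving 15 risers.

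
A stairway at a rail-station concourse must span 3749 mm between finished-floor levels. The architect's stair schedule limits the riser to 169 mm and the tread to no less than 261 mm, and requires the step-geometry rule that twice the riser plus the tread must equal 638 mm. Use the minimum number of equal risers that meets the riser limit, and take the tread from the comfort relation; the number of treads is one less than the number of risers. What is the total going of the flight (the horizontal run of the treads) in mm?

6864 mm

3749 / 169 = 22.18, so 23 risers are needed.
Riser R = 3749 / 23 = 163 mm, within the 169 mm limit.
From 2R + T = 638: T = 638 − 326 = 312 mm.
Going = (23 − 1) × 312 = 6864 mm.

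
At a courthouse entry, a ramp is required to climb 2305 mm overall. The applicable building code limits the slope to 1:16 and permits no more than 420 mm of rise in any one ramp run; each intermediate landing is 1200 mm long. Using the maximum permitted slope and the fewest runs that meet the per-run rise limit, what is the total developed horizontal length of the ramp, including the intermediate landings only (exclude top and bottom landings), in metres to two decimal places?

42.88 m

⌈2305/420⌉ = 6 ramp runs. That means 5 intermediate landings.
Horizontal run for 2305 mm of rise at 1:16 is 2305 × 16 = 36880 mm.
Intermediate landings: 5 × 1200 = 6000 mm.
Developed length = 36880 + 6000 = 42880 mm.
= 42.88 m.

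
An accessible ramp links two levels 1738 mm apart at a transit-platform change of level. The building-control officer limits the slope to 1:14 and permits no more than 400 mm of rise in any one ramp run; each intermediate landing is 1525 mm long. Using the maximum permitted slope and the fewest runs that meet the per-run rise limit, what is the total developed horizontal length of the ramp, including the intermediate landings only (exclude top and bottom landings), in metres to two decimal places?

1738 / 400 = 4.345 → round up to 5 ramp runs. That means 4 intermediate landings.
Horizontal run for 1738 mm of rise at 1:14 is 1738 × 14 = 24332 mm.
4 intermediate landings contribute 4 × 1525 = 6100 mm.
Developed length = 24332 + 6100 = 30432 mm.
= 30.43 m.

30.43 m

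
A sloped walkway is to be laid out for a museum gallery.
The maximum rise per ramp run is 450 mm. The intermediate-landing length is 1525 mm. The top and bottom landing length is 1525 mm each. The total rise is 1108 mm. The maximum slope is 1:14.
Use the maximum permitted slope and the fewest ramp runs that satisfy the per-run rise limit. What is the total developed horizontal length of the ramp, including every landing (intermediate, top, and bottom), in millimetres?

1108 / 450 = 2.46, so 3 ramp runs are needed. That means 2 intermediate landings.
Ramp run (horizontal) at 1:14: 1108 × 14 = 15512 mm.
Intermediate landings: 2 × 1525 = 3050 mm.
Top and bottom landings: 2 × 1525 = 3050 mm.
Total = 15512 + 3050 + 3050 = 21612 mm.

21612 mm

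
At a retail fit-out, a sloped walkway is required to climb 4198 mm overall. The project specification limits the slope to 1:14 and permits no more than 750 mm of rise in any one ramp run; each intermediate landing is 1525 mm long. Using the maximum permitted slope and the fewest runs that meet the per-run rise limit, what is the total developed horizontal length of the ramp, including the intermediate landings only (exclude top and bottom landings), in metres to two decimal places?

4198 / 750 = 5.597 → round up to 6 ramp runs. That means 5 intermediate landings.
Ramp run (horizontal) at 1:14: 4198 × 14 = 58772 mm.
5 intermediate landings contribute 5 × 1525 = 7625 mm.
Developed length = 58772 + 7625 = 66397 mm.
= 66.40 m.

66.40 m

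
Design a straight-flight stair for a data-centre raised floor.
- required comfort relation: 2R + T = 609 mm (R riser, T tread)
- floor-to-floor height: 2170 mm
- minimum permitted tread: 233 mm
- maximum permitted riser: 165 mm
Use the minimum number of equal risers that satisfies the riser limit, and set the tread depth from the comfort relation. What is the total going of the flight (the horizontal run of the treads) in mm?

2170 / 165 = 13.15, so 14 risers are needed.
Riser R = 2170 / 14 = 155 mm, within the 165 mm limit.
T = 609 − 2·155 = 299 mm, which satisfies the 233 mm minimum.
Treads = 14 − 1 = 13; going = 13 × 299 = 3887 mm.

3887 mm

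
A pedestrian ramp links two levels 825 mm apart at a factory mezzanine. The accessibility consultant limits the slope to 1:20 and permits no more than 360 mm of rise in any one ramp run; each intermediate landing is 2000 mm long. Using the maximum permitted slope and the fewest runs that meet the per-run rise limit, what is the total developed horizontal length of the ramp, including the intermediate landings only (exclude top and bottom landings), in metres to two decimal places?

20.50 m

825 / 360 = 2.292 → round up to 3 ramp runs. That means 2 intermediate landings.
Horizontal run for 825 mm of rise at 1:20 is 825 × 20 = 16500 mm.
2 intermediate landings contribute 2 × 2000 = 4000 mm.
Developed length = 16500 + 4000 = 20500 mm.
= 20.50 m.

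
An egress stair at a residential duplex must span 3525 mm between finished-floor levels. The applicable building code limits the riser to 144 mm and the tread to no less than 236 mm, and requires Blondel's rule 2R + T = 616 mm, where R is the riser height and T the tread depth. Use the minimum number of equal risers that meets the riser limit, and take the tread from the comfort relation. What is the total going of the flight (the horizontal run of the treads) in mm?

3525 / 144 = 24.479 → round up to 25 risers.
R = 3525 ÷ 25 = 141 mm.
From 2R + T = 616: T = 616 − 282 = 334 mm.
Treads = 25 − 1 = 24; going = 24 × 334 = 8016 mm.

8016 mm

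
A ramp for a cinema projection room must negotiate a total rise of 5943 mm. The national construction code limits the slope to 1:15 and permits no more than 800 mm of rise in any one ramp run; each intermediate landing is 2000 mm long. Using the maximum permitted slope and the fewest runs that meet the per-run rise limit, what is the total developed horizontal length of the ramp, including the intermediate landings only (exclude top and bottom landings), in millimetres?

103145 mm

At most 800 each: 5943/800 = 7.43, giving 8 ramp runs. That means 7 intermediate landings.
Ramp run (horizontal) at 1:15: 5943 × 15 = 89145 mm.
7 intermediate landings contribute 7 × 2000 = 14000 mm.
Total developed length = 89145 + 14000 = 103145 mm.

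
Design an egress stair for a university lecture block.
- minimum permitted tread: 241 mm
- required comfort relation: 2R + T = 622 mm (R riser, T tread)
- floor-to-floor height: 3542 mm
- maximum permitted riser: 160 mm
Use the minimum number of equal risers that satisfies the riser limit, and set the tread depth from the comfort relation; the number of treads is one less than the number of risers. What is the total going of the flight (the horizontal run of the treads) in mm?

3542 / 160 = 22.14, so 23 risers are needed.
Each riser is 3542/23 = 154 mm (≤ 160 mm).
T = 622 − 2·154 = 314 mm, which satisfies the 241 mm minimum.
23 risers give 22 treads; going = 22 × 314 = 6908 mm.

6908 mm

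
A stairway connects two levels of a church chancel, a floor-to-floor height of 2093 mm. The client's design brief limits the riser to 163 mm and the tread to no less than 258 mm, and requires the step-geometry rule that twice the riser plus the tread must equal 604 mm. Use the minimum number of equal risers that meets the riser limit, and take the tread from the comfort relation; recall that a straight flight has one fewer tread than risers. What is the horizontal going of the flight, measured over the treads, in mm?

3384 mm

At most 163 each: 2093/163 = 12.84, giving 13 risers.
Each riser is 2093/13 = 161 mm (≤ 163 mm).
From 2R + T = 604: T = 604 − 322 = 282 mm.
13 risers give 12 treads; going = 12 × 282 = 3384 mm.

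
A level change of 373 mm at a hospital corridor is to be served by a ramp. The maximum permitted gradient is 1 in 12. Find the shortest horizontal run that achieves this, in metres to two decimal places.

4.48 m

Run = rise × 12 = 373 × 12 = 4476 mm.
4476 mm = 4.48 m.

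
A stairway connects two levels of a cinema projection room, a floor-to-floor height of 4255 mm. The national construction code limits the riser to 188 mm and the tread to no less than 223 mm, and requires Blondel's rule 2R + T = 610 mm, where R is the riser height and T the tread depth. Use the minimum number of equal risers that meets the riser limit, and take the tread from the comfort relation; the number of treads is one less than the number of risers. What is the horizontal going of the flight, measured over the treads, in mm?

5280 mm

4255 / 188 = 22.633 → round up to 23 risers.
R = 4255 ÷ 23 = 185 mm.
Tread T = 610 − 2 × 185 = 240 mm (≥ 223 mm).
23 risers give 22 treads; going = 22 × 240 = 5280 mm.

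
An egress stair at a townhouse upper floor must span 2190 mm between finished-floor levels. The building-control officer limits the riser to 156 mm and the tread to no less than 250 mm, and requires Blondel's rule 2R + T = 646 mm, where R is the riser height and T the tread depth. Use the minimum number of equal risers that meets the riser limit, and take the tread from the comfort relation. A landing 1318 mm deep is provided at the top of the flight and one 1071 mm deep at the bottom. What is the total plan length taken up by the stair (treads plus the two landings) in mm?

7345 mm

2190 / 156 = 14.038 → round up to 15 risers.
R = 2190 ÷ 15 = 146 mm.
T = 646 − 2·146 = 354 mm, which satisfies the 250 mm minimum.
15 risers give 14 treads; going = 14 × 354 = 4956 mm.
Add landings: 4956 + 1318 + 1071 = 7345 mm.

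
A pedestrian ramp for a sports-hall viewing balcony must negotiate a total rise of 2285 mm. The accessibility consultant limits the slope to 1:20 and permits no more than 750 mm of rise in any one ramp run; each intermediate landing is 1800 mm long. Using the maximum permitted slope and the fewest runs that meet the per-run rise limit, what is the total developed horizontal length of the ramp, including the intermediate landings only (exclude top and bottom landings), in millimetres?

51100 mm

2285 / 750 = 3.047 → round up to 4 ramp runs. That means 3 intermediate landings.
Ramp run (horizontal) at 1:20: 2285 × 20 = 45700 mm.
3 intermediate landings contribute 3 × 1800 = 5400 mm.
Total developed length = 45700 + 5400 = 51100 mm.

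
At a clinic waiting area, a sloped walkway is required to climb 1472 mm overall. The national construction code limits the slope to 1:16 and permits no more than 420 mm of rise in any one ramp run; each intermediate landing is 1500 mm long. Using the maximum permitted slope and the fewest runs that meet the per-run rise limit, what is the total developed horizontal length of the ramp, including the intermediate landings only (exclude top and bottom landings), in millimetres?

28052 mm

⌈1472/420⌉ = 4 ramp runs. That means 3 intermediate landings.
Ramp run (horizontal) at 1:16: 1472 × 16 = 23552 mm.
3 intermediate landings contribute 3 × 1500 = 4500 mm.
Total developed length = 23552 + 4500 = 28052 mm.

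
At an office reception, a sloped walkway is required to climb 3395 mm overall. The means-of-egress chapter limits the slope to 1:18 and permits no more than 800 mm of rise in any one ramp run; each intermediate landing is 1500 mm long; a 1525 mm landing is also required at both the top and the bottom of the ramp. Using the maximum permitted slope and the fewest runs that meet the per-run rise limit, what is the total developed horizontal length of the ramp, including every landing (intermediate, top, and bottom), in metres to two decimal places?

⌈3395/800⌉ = 5 ramp runs. That means 4 intermediate landings.
Ramp run (horizontal) at 1:18: 3395 × 18 = 61110 mm.
4 intermediate landings contribute 4 × 1500 = 6000 mm.
Top and bottom landings: 2 × 1525 = 3050 mm.
Total = 61110 + 6000 + 3050 = 70160 mm.
= 70.16 m.

70.16 m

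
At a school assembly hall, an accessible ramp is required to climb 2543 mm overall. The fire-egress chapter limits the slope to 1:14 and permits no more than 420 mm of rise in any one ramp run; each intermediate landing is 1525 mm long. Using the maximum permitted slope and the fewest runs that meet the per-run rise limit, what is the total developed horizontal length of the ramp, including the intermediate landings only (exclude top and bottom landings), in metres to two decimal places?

44.75 m

⌈2543/420⌉ = 7 ramp runs. That means 6 intermediate landings.
Ramp run (horizontal) at 1:14: 2543 × 14 = 35602 mm.
Intermediate landings: 6 × 1525 = 9150 mm.
Total developed length = 35602 + 9150 = 44752 mm.
= 44.75 m.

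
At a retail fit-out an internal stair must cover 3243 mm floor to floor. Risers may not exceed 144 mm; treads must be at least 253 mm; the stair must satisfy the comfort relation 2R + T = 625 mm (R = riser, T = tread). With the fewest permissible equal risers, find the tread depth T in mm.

343 mm

⌈3243/144⌉ = 23 risers.
R = 3243 ÷ 23 = 141 mm.
Tread T = 625 − 2 × 141 = 343 mm (≥ 253 mm).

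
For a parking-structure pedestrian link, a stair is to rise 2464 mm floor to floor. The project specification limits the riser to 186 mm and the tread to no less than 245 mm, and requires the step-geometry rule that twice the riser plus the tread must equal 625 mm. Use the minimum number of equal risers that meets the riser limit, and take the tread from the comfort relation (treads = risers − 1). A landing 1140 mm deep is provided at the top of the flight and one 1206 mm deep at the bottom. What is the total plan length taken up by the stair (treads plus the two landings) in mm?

At most 186 each: 2464/186 = 13.25, giving 14 risers.
Riser R = 2464 / 14 = 176 mm, within the 186 mm limit.
From 2R + T = 625: T = 625 − 352 = 273 mm.
14 risers give 13 treads; going = 13 × 273 = 3549 mm.
Add landings: 3549 + 1140 + 1206 = 5895 mm.

5895 mm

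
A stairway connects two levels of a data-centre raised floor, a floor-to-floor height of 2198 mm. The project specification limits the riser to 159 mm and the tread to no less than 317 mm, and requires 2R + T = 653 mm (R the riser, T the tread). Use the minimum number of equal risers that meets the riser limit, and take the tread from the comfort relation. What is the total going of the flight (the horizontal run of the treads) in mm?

2198 / 159 = 13.824 → round up to 14 risers.
Riser R = 2198 / 14 = 157 mm, within the 159 mm limit.
Tread T = 653 − 2 × 157 = 339 mm (≥ 317 mm).
Treads = 14 − 1 = 13; going = 13 × 339 = 4407 mm.

4407 mm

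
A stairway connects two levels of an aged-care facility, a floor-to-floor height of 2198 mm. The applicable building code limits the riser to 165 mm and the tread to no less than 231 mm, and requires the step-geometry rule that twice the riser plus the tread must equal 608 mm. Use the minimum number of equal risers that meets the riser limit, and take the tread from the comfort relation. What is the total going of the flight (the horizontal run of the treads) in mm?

3822 mm

At most 165 each: 2198/165 = 13.32, giving 14 risers.
Each riser is 2198/14 = 157 mm (≤ 165 mm).
From 2R + T = 608: T = 608 − 314 = 294 mm.
Treads = 14 − 1 = 13; going = 13 × 294 = 3822 mm.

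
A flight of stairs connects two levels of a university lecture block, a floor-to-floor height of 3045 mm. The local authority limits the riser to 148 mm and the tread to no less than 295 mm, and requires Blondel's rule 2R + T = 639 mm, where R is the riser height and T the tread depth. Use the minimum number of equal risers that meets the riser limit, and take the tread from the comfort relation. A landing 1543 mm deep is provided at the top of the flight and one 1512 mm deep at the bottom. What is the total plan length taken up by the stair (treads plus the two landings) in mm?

10035 mm

3045 / 148 = 20.574 → round up to 21 risers.
R = 3045 ÷ 21 = 145 mm.
T = 639 − 2·145 = 349 mm, which satisfies the 295 mm minimum.
21 risers give 20 treads; going = 20 × 349 = 6980 mm.
Enclosure = 6980 + 1543 + 1512 = 10035 mm.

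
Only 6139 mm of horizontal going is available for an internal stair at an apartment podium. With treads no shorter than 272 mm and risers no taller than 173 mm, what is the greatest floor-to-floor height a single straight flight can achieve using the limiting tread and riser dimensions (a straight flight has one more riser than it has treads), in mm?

Treads that fit: ⌊6139 / 272⌋ = 22.
Risers = treads + 1 = 23.
Maximum height = 23 × 173 = 3979 mm.

3979 mm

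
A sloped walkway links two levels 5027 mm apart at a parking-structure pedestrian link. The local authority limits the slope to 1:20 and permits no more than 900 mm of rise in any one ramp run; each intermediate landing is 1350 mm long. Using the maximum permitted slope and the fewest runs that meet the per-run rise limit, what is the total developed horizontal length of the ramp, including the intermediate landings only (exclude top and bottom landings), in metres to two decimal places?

5027 / 900 = 5.586 → round up to 6 ramp runs. That means 5 intermediate landings.
Ramp run (horizontal) at 1:20: 5027 × 20 = 100540 mm.
5 intermediate landings contribute 5 × 1350 = 6750 mm.
Developed length = 100540 + 6750 = 107290 mm.
= 107.29 m.

107.29 m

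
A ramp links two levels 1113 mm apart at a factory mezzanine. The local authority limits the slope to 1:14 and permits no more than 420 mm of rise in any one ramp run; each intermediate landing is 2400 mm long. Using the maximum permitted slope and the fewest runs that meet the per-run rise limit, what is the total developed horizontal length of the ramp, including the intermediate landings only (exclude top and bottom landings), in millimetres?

1113 / 420 = 2.650 → round up to 3 ramp runs. That means 2 intermediate landings.
Ramp run (horizontal) at 1:14: 1113 × 14 = 15582 mm.
Intermediate landings: 2 × 2400 = 4800 mm.
Developed length = 15582 + 4800 = 20382 mm.

20382 mm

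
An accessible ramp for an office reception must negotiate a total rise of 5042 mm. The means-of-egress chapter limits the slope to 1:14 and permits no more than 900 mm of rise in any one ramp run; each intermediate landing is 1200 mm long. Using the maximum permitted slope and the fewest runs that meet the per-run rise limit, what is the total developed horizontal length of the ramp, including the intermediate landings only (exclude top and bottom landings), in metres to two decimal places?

76.59 m

⌈5042/900⌉ = 6 ramp runs. That means 5 intermediate landings.
Horizontal run for 5042 mm of rise at 1:14 is 5042 × 14 = 70588 mm.
Intermediate landings: 5 × 1200 = 6000 mm.
Total developed length = 70588 + 6000 = 76588 mm.
= 76.59 m.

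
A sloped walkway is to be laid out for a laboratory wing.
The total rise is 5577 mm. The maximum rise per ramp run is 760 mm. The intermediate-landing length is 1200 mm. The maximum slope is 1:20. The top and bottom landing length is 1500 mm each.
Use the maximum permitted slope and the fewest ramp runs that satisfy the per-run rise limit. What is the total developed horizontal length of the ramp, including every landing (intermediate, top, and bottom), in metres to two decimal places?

At most 760 each: 5577/760 = 7.34, giving 8 ramp runs. That means 7 intermediate landings.
Ramp run (horizontal) at 1:20: 5577 × 20 = 111540 mm.
7 intermediate landings contribute 7 × 1200 = 8400 mm.
Top and bottom landings: 2 × 1500 = 3000 mm.
Total = 111540 + 8400 + 3000 = 122940 mm.
= 122.94 m.

122.94 m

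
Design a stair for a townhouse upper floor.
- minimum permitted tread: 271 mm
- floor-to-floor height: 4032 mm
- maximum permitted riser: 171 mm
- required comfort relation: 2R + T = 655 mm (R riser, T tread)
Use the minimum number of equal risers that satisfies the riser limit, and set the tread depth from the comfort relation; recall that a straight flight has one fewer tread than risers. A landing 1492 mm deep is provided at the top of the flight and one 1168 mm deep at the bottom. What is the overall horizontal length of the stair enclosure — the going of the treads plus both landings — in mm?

4032 / 171 = 23.58, so 24 risers are needed.
Riser R = 4032 / 24 = 168 mm, within the 171 mm limit.
Tread T = 655 − 2 × 168 = 319 mm (≥ 271 mm).
Treads = 24 − 1 = 23; going = 23 × 319 = 7337 mm.
Enclosure = 7337 + 1492 + 1168 = 9997 mm.

9997 mm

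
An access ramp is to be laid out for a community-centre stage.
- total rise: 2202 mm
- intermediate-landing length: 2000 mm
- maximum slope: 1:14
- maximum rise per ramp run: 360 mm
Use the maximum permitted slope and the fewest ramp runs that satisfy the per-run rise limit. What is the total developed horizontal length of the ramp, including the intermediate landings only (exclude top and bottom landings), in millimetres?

42828 mm

2202 / 360 = 6.117 → round up to 7 ramp runs. That means 6 intermediate landings.
Horizontal run for 2202 mm of rise at 1:14 is 2202 × 14 = 30828 mm.
Intermediate landings: 6 × 2000 = 12000 mm.
Developed length = 30828 + 12000 = 42828 mm.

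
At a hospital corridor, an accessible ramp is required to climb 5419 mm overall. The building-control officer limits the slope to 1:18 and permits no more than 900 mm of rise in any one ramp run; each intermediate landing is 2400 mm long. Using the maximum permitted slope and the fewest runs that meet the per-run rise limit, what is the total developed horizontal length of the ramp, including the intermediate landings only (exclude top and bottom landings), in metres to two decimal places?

5419 / 900 = 6.02, so 7 ramp runs are needed. That means 6 intermediate landings.
Ramp run (horizontal) at 1:18: 5419 × 18 = 97542 mm.
6 intermediate landings contribute 6 × 2400 = 14400 mm.
Total developed length = 97542 + 14400 = 111942 mm.
= 111.94 m.

111.94 m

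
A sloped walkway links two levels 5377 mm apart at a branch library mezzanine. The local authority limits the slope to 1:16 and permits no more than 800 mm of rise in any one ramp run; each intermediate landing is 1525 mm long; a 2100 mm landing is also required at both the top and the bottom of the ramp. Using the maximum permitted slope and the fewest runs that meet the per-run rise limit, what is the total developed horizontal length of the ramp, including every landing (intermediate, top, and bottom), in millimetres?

At most 800 each: 5377/800 = 6.72, giving 7 ramp runs. That means 6 intermediate landings.
Horizontal run for 5377 mm of rise at 1:16 is 5377 × 16 = 86032 mm.
6 intermediate landings contribute 6 × 1525 = 9150 mm.
Top and bottom landings: 2 × 2100 = 4200 mm.
Total = 86032 + 9150 + 4200 = 99382 mm.

99382 mm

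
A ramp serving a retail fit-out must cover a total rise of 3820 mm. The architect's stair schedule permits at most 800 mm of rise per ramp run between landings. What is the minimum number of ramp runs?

At most 800 each: 3820/800 = 4.78, giving 5 ramp runs.

5 runs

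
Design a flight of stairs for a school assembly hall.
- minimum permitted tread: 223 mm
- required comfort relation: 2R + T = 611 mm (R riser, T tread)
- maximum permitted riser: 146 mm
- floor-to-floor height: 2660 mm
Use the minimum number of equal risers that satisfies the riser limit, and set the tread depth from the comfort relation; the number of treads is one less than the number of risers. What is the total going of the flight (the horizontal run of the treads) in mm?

5958 mm

2660 / 146 = 18.22, so 19 risers are needed.
R = 2660 ÷ 19 = 140 mm.
Tread T = 611 − 2 × 140 = 331 mm (≥ 223 mm).
Going = (19 − 1) × 331 = 5958 mm.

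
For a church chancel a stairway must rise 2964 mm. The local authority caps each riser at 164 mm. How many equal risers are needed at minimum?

19 risers

2964 / 164 = 18.07, so 19 risers are needed.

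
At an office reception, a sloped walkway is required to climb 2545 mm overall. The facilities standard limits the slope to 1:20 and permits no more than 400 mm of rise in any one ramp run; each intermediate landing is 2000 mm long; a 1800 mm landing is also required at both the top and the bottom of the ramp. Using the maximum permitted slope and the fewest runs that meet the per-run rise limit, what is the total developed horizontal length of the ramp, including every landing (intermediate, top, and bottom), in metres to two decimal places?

66.50 m

2545 / 400 = 6.36, so 7 ramp runs are needed. That means 6 intermediate landings.
Horizontal run for 2545 mm of rise at 1:20 is 2545 × 20 = 50900 mm.
6 intermediate landings contribute 6 × 2000 = 12000 mm.
Top and bottom landings: 2 × 1800 = 3600 mm.
Total = 50900 + 12000 + 3600 = 66500 mm.
= 66.50 m.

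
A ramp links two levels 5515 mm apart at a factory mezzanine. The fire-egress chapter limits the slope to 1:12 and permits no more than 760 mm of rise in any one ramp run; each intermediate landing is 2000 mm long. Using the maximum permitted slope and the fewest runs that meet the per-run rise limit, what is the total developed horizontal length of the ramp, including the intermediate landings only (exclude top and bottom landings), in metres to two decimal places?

80.18 m

At most 760 each: 5515/760 = 7.26, giving 8 ramp runs. That means 7 intermediate landings.
Ramp run (horizontal) at 1:12: 5515 × 12 = 66180 mm.
Intermediate landings: 7 × 2000 = 14000 mm.
Developed length = 66180 + 14000 = 80180 mm.
= 80.18 m.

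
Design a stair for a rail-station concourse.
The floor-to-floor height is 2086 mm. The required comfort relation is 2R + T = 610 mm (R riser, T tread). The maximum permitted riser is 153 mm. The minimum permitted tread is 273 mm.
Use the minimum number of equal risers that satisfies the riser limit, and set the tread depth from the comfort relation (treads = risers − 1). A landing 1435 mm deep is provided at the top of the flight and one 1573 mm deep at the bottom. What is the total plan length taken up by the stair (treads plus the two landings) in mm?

2086 / 153 = 13.634 → round up to 14 risers.
R = 2086 ÷ 14 = 149 mm.
From 2R + T = 610: T = 610 − 298 = 312 mm.
14 risers give 13 treads; going = 13 × 312 = 4056 mm.
Add landings: 4056 + 1435 + 1573 = 7064 mm.

7064 mm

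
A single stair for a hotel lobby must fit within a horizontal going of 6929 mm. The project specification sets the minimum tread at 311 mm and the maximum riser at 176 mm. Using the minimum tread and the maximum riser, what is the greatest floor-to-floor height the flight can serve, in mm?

4048 mm

Treads that fit: ⌊6929 / 311⌋ = 22.
Risers = treads + 1 = 23.
Maximum height = 23 × 176 = 4048 mm.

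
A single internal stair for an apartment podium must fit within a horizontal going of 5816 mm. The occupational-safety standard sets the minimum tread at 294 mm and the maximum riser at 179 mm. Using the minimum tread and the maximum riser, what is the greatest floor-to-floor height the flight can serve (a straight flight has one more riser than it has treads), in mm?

5816 / 294 = 19.78, so 19 treads fit.
Risers = treads + 1 = 20.
Maximum height = 20 × 179 = 3580 mm.

3580 mm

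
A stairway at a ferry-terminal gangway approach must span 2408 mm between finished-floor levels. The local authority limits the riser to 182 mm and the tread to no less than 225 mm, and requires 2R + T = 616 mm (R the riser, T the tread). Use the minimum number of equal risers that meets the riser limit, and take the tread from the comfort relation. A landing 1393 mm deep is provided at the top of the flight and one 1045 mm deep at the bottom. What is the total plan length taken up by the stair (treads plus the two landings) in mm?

5974 mm

At most 182 each: 2408/182 = 13.23, giving 14 risers.
Riser R = 2408 / 14 = 172 mm, within the 182 mm limit.
From 2R + T = 616: T = 616 − 344 = 272 mm.
Going = (14 − 1) × 272 = 3536 mm.
Add landings: 3536 + 1393 + 1045 = 5974 mm.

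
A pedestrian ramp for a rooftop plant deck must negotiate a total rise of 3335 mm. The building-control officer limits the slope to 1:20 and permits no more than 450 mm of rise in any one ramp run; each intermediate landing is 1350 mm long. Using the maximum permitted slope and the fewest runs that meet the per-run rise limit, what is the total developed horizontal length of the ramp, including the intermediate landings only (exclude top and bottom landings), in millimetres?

76150 mm

⌈3335/450⌉ = 8 ramp runs. That means 7 intermediate landings.
Ramp run (horizontal) at 1:20: 3335 × 20 = 66700 mm.
Intermediate landings: 7 × 1350 = 9450 mm.
Total developed length = 66700 + 9450 = 76150 mm.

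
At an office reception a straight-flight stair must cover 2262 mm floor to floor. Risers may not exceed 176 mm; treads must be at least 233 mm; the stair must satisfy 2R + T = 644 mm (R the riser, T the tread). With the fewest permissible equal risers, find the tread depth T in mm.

296 mm

At most 176 each: 2262/176 = 12.85, giving 13 risers.
Each riser is 2262/13 = 174 mm (≤ 176 mm).
Tread T = 644 − 2 × 174 = 296 mm (≥ 233 mm).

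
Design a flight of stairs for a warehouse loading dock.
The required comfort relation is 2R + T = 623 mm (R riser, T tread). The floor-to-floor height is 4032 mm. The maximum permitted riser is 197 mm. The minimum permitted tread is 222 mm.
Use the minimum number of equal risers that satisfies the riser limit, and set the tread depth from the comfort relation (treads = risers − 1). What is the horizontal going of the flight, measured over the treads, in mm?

⌈4032/197⌉ = 21 risers.
Each riser is 4032/21 = 192 mm (≤ 197 mm).
From 2R + T = 623: T = 623 − 384 = 239 mm.
21 risers give 20 treads; going = 20 × 239 = 4780 mm.

4780 mm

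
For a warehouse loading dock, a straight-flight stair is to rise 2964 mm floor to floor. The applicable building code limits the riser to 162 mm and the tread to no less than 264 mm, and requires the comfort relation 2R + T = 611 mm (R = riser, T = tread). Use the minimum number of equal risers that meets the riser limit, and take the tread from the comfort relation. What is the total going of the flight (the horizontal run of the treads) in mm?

5382 mm

⌈2964/162⌉ = 19 risers.
Riser R = 2964 / 19 = 156 mm, within the 162 mm limit.
T = 611 − 2·156 = 299 mm, which satisfies the 264 mm minimum.
Going = (19 − 1) × 299 = 5382 mm.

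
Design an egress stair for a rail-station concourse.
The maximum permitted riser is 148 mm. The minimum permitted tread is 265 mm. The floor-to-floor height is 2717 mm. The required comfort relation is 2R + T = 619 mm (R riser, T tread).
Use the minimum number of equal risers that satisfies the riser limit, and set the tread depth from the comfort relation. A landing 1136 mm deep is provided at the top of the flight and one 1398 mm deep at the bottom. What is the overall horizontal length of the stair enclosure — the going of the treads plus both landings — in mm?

8528 mm

2717 / 148 = 18.36, so 19 risers are needed.
Each riser is 2717/19 = 143 mm (≤ 148 mm).
Tread T = 619 − 2 × 143 = 333 mm (≥ 265 mm).
19 risers give 18 treads; going = 18 × 333 = 5994 mm.
Enclosure = 5994 + 1136 + 1398 = 8528 mm.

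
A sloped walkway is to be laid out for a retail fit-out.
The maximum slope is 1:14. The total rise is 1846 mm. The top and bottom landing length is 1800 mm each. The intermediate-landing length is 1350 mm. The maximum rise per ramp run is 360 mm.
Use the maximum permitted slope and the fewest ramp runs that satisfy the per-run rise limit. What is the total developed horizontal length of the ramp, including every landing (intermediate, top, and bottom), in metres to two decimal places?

36.19 m

⌈1846/360⌉ = 6 ramp runs. That means 5 intermediate landings.
Horizontal run for 1846 mm of rise at 1:14 is 1846 × 14 = 25844 mm.
Intermediate landings: 5 × 1350 = 6750 mm.
Top and bottom landings: 2 × 1800 = 3600 mm.
Total = 25844 + 6750 + 3600 = 36194 mm.
= 36.19 m.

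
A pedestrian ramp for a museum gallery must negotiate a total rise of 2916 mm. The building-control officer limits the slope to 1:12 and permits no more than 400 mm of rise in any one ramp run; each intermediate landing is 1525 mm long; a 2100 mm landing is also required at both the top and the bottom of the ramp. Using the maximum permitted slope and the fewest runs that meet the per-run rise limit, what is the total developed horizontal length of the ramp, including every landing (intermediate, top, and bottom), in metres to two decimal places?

49.87 m

⌈2916/400⌉ = 8 ramp runs. That means 7 intermediate landings.
Horizontal run for 2916 mm of rise at 1:12 is 2916 × 12 = 34992 mm.
Intermediate landings: 7 × 1525 = 10675 mm.
Top and bottom landings: 2 × 2100 = 4200 mm.
Total = 34992 + 10675 + 4200 = 49867 mm.
= 49.87 m.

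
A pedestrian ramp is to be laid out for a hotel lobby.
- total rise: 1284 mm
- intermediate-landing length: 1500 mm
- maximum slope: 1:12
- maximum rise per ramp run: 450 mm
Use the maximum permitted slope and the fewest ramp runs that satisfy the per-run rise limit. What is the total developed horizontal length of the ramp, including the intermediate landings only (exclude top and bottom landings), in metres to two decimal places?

18.41 m

1284 / 450 = 2.85, so 3 ramp runs are needed. That means 2 intermediate landings.
Ramp run (horizontal) at 1:12: 1284 × 12 = 15408 mm.
Intermediate landings: 2 × 1500 = 3000 mm.
Developed length = 15408 + 3000 = 18408 mm.
= 18.41 m.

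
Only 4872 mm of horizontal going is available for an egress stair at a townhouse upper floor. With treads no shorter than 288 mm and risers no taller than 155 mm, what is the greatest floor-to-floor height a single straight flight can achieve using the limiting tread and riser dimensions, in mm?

Treads that fit: ⌊4872 / 288⌋ = 16.
Risers = treads + 1 = 17.
Maximum height = 17 × 155 = 2635 mm.

2635 mm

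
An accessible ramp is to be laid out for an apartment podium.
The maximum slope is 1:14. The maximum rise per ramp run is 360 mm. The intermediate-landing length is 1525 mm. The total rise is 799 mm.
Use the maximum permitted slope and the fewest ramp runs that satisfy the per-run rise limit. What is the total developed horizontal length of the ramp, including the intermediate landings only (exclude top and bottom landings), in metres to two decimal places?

14.24 m

799 / 360 = 2.22, so 3 ramp runs are needed. That means 2 intermediate landings.
Ramp run (horizontal) at 1:14: 799 × 14 = 11186 mm.
Intermediate landings: 2 × 1525 = 3050 mm.
Total developed length = 11186 + 3050 = 14236 mm.
= 14.24 m.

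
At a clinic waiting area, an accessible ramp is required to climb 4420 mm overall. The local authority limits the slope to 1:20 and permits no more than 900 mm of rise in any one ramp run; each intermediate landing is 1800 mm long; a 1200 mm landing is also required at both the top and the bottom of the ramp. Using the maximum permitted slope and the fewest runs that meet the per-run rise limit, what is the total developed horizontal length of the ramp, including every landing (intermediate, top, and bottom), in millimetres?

At most 900 each: 4420/900 = 4.91, giving 5 ramp runs. That means 4 intermediate landings.
Ramp run (horizontal) at 1:20: 4420 × 20 = 88400 mm.
4 intermediate landings contribute 4 × 1800 = 7200 mm.
Top and bottom landings: 2 × 1200 = 2400 mm.
Total = 88400 + 7200 + 2400 = 98000 mm.

98000 mm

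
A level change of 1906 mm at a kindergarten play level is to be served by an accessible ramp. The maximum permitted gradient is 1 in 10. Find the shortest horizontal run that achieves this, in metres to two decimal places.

19.06 m

At 1:10 the run is 10 × 1906 = 19060 mm.
19060 mm = 19.06 m.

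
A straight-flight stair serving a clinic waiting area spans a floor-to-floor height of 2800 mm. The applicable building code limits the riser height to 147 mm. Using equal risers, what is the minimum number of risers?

20 risers

2800 / 147 = 19.05, so 20 risers are needed.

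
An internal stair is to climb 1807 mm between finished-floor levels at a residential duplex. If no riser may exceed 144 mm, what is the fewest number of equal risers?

13 risers

1807 / 144 = 12.55, so 13 risers are needed.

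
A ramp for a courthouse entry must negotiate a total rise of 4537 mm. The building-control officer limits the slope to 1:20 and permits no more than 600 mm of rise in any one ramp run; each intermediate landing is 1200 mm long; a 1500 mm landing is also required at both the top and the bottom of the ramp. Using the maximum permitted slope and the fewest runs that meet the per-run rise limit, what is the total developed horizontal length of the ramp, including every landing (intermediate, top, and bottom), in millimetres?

4537 / 600 = 7.56, so 8 ramp runs are needed. That means 7 intermediate landings.
Ramp run (horizontal) at 1:20: 4537 × 20 = 90740 mm.
7 intermediate landings contribute 7 × 1200 = 8400 mm.
Top and bottom landings: 2 × 1500 = 3000 mm.
Total = 90740 + 8400 + 3000 = 102140 mm.

102140 mm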